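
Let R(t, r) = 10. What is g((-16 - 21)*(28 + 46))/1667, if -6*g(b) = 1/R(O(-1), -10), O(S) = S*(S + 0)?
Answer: -1/100020 ≈ -9.9980e-6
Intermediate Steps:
O(S) = S**2 (O(S) = S*S = S**2)
g(b) = -1/60 (g(b) = -1/6/10 = -1/6*1/10 = -1/60)
g((-16 - 21)*(28 + 46))/1667 = -1/60/1667 = -1/60*1/1667 = -1/100020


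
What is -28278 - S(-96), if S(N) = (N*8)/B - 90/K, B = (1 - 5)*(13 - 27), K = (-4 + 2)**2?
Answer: -395385/14 ≈ -28242.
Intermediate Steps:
K = 4 (K = (-2)**2 = 4)
B = 56 (B = -4*(-14) = 56)
S(N) = -45/2 + N/7 (S(N) = (N*8)/56 - 90/4 = (8*N)*(1/56) - 90*1/4 = N/7 - 45/2 = -45/2 + N/7)
-28278 - S(-96) = -28278 - (-45/2 + (1/7)*(-96)) = -28278 - (-45/2 - 96/7) = -28278 - 1*(-507/14) = -28278 + 507/14 = -395385/14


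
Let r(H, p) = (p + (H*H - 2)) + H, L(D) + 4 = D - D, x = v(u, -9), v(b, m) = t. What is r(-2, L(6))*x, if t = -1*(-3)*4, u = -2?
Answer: -48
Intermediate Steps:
t = 12 (t = 3*4 = 12)
v(b, m) = 12
x = 12
L(D) = -4 (L(D) = -4 + (D - D) = -4 + 0 = -4)
r(H, p) = -2 + H + p + H² (r(H, p) = (p + (H² - 2)) + H = (p + (-2 + H²)) + H = (-2 + p + H²) + H = -2 + H + p + H²)
r(-2, L(6))*x = (-2 - 2 - 4 + (-2)²)*12 = (-2 - 2 - 4 + 4)*12 = -4*12 = -48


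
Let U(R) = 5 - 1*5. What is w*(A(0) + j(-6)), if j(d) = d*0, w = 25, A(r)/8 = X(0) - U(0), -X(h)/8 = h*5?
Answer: 0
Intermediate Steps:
X(h) = -40*h (X(h) = -8*h*5 = -40*h)
U(R) = 0 (U(R) = 5 - 5 = 0)
A(r) = 0 (A(r) = 8*(-40*0 - 1*0) = 8*(0 + 0) = 8*0 = 0)
j(d) = 0
w*(A(0) + j(-6)) = 25*(0 + 0) = 25*0 = 0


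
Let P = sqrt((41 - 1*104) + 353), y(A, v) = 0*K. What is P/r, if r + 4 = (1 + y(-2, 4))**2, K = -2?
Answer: -sqrt(290)/3 ≈ -5.6765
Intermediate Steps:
y(A, v) = 0 (y(A, v) = 0*(-2) = 0)
r = -3 (r = -4 + (1 + 0)**2 = -4 + 1**2 = -4 + 1 = -3)
P = sqrt(290) (P = sqrt((41 - 104) + 353) = sqrt(-63 + 353) = sqrt(290) ≈ 17.029)
P/r = sqrt(290)/(-3) = sqrt(290)*(-1/3) = -sqrt(290)/3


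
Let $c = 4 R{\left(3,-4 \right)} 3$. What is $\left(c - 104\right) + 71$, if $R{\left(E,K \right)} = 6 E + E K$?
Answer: $39$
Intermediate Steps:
$c = 72$ ($c = 4 \cdot 3 \left(6 - 4\right) 3 = 4 \cdot 3 \cdot 2 \cdot 3 = 4 \cdot 6 \cdot 3 = 24 \cdot 3 = 72$)
$\left(c - 104\right) + 71 = \left(72 - 104\right) + 71 = -32 + 71 = 39$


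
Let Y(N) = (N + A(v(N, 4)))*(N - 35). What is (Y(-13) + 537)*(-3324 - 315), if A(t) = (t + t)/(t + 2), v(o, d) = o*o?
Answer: -73712797/19 ≈ -3.8796e+6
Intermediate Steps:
v(o, d) = o²
A(t) = 2*t/(2 + t) (A(t) = (2*t)/(2 + t) = 2*t/(2 + t))
Y(N) = (-35 + N)*(N + 2*N²/(2 + N²)) (Y(N) = (N + 2*N²/(2 + N²))*(N - 35) = (N + 2*N²/(2 + N²))*(-35 + N) = (-35 + N)*(N + 2*N²/(2 + N²)))
(Y(-13) + 537)*(-3324 - 315) = (-13*(-70 + (-13)³ - 68*(-13) - 33*(-13)²)/(2 + (-13)²) + 537)*(-3324 - 315) = (-13*(-70 - 2197 + 884 - 33*169)/(2 + 169) + 537)*(-3639) = (-13*(-70 - 2197 + 884 - 5577)/171 + 537)*(-3639) = (-13*1/171*(-6960) + 537)*(-3639) = (30160/57 + 537)*(-3639) = (60769/57)*(-3639) = -73712797/19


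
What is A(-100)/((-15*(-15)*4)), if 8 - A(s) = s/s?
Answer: 7/900 ≈ 0.0077778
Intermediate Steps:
A(s) = 7 (A(s) = 8 - s/s = 8 - 1*1 = 8 - 1 = 7)
A(-100)/((-15*(-15)*4)) = 7/((-15*(-15)*4)) = 7/((225*4)) = 7/900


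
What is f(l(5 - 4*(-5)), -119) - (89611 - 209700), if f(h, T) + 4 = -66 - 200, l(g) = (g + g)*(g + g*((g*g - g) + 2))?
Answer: 119819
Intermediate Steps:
l(g) = 2*g*(g + g*(2 + g**2 - g)) (l(g) = (2*g)*(g + g*((g**2 - g) + 2)) = (2*g)*(g + g*(2 + g**2 - g)) = 2*g*(g + g*(2 + g**2 - g)))
f(h, T) = -270 (f(h, T) = -4 + (-66 - 200) = -4 - 266 = -270)
f(l(5 - 4*(-5)), -119) - (89611 - 209700) = -270 - (89611 - 209700) = -270 - 1*(-120089) = -270 + 120089 = 119819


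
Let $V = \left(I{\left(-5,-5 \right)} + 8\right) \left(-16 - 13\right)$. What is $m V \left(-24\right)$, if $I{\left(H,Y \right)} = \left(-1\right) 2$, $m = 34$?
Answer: $141984$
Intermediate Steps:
$I{\left(H,Y \right)} = -2$
$V = -174$ ($V = \left(-2 + 8\right) \left(-16 - 13\right) = 6 \left(-29\right) = -174$)
$m V \left(-24\right) = 34 \left(-174\right) \left(-24\right) = \left(-5916\right) \left(-24\right) = 141984$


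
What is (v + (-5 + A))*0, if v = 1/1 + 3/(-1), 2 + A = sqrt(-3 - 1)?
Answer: 0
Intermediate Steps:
A = -2 + 2*I (A = -2 + sqrt(-3 - 1) = -2 + sqrt(-4) = -2 + 2*I ≈ -2.0 + 2.0*I)
v = -2 (v = 1*1 + 3*(-1) = 1 - 3 = -2)
(v + (-5 + A))*0 = (-2 + (-5 + (-2 + 2*I)))*0 = (-2 + (-7 + 2*I))*0 = (-9 + 2*I)*0 = 0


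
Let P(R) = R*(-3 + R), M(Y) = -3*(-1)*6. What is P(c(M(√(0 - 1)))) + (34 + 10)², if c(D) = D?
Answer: 2206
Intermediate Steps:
M(Y) = 18 (M(Y) = 3*6 = 18)
P(c(M(√(0 - 1)))) + (34 + 10)² = 18*(-3 + 18) + (34 + 10)² = 18*15 + 44² = 270 + 1936 = 2206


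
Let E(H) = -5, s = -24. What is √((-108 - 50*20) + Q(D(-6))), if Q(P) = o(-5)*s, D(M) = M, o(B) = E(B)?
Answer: 2*I*√247 ≈ 31.432*I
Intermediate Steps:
o(B) = -5
Q(P) = 120 (Q(P) = -5*(-24) = 120)
√((-108 - 50*20) + Q(D(-6))) = √((-108 - 50*20) + 120) = √((-108 - 1000) + 120) = √(-1108 + 120) = √(-988) = 2*I*√247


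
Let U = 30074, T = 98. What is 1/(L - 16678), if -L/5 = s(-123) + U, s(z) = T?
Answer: -1/167538 ≈ -5.9688e-6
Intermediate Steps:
s(z) = 98
L = -150860 (L = -5*(98 + 30074) = -5*30172 = -150860)
1/(L - 16678) = 1/(-150860 - 16678) = 1/(-167538) = -1/167538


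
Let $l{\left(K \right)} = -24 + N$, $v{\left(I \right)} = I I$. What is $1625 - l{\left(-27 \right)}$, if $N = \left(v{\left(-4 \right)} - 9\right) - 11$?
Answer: $1653$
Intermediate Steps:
$v{\left(I \right)} = I^{2}$
$N = -4$ ($N = \left(\left(-4\right)^{2} - 9\right) - 11 = \left(16 - 9\right) - 11 = 7 - 11 = -4$)
$l{\left(K \right)} = -28$ ($l{\left(K \right)} = -24 - 4 = -28$)
$1625 - l{\left(-27 \right)} = 1625 - -28 = 1625 + 28 = 1653$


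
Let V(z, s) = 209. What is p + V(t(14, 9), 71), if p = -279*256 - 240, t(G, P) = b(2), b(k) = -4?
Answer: -71455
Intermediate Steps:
t(G, P) = -4
p = -71664 (p = -71424 - 240 = -71664)
p + V(t(14, 9), 71) = -71664 + 209 = -71455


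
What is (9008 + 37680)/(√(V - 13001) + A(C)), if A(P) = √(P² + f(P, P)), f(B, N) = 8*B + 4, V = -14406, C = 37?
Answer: 46688/(√1669 + I*√27407) ≈ 65.599 - 265.83*I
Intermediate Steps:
f(B, N) = 4 + 8*B
A(P) = √(4 + P² + 8*P) (A(P) = √(P² + (4 + 8*P)) = √(4 + P² + 8*P))
(9008 + 37680)/(√(V - 13001) + A(C)) = (9008 + 37680)/(√(-14406 - 13001) + √(4 + 37² + 8*37)) = 46688/(√(-27407) + √(4 + 1369 + 296)) = 46688/(I*√27407 + √1669) = 46688/(√1669 + I*√27407)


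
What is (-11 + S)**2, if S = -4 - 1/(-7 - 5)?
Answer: 32041/144 ≈ 222.51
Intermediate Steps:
S = -47/12 (S = -4 - 1/(-12) = -4 - 1*(-1/12) = -4 + 1/12 = -47/12 ≈ -3.9167)
(-11 + S)**2 = (-11 - 47/12)**2 = (-179/12)**2 = 32041/144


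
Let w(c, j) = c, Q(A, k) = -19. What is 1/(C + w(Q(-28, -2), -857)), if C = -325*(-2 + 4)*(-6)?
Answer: 1/3881 ≈ 0.00025767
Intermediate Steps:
C = 3900 (C = -650*(-6) = -325*(-12) = 3900)
1/(C + w(Q(-28, -2), -857)) = 1/(3900 - 19) = 1/3881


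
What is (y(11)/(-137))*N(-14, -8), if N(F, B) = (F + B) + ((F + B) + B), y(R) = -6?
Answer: -312/137 ≈ -2.2774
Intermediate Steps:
N(F, B) = 2*F + 3*B (N(F, B) = (B + F) + ((B + F) + B) = (B + F) + (F + 2*B) = 2*F + 3*B)
(y(11)/(-137))*N(-14, -8) = (-6/(-137))*(2*(-14) + 3*(-8)) = (-1/137*(-6))*(-28 - 24) = (6/137)*(-52) = -312/137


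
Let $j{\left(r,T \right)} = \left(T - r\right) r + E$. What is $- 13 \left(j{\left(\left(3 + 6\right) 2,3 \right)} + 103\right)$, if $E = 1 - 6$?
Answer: $2236$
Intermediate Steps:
$E = -5$ ($E = 1 - 6 = -5$)
$j{\left(r,T \right)} = -5 + r \left(T - r\right)$ ($j{\left(r,T \right)} = \left(T - r\right) r - 5 = r \left(T - r\right) - 5 = -5 + r \left(T - r\right)$)
$- 13 \left(j{\left(\left(3 + 6\right) 2,3 \right)} + 103\right) = - 13 \left(\left(-5 - \left(\left(3 + 6\right) 2\right)^{2} + 3 \left(3 + 6\right) 2\right) + 103\right) = - 13 \left(\left(-5 - \left(9 \cdot 2\right)^{2} + 3 \cdot 9 \cdot 2\right) + 103\right) = - 13 \left(\left(-5 - 18^{2} + 3 \cdot 18\right) + 103\right) = - 13 \left(\left(-5 - 324 + 54\right) + 103\right) = - 13 \left(-275 + 103\right) = \left(-13\right) \left(-172\right) = 2236$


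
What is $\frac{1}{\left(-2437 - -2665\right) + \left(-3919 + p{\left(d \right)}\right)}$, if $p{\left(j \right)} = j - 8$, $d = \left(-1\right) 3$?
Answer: $- \frac{1}{3702} \approx -0.00027012$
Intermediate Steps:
$d = -3$
$p{\left(j \right)} = -8 + j$ ($p{\left(j \right)} = j - 8 = -8 + j$)
$\frac{1}{\left(-2437 - -2665\right) + \left(-3919 + p{\left(d \right)}\right)} = \frac{1}{\left(-2437 - -2665\right) - 3930} = \frac{1}{\left(-2437 + 2665\right) - 3930} = \frac{1}{228 - 3930} = \frac{1}{-3702} = - \frac{1}{3702}$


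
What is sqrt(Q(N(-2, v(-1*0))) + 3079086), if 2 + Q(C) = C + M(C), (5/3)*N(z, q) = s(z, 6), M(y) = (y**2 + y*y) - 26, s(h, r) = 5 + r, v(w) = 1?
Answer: sqrt(76978793)/5 ≈ 1754.8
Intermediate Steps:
M(y) = -26 + 2*y**2 (M(y) = (y**2 + y**2) - 26 = 2*y**2 - 26 = -26 + 2*y**2)
N(z, q) = 33/5 (N(z, q) = 3*(5 + 6)/5 = (3/5)*11 = 33/5)
Q(C) = -28 + C + 2*C**2 (Q(C) = -2 + (C + (-26 + 2*C**2)) = -2 + (-26 + C + 2*C**2) = -28 + C + 2*C**2)
sqrt(Q(N(-2, v(-1*0))) + 3079086) = sqrt((-28 + 33/5 + 2*(33/5)**2) + 3079086) = sqrt((-28 + 33/5 + 2*(1089/25)) + 3079086) = sqrt((-28 + 33/5 + 2178/25) + 3079086) = sqrt(1643/25 + 3079086) = sqrt(76978793/25) = sqrt(76978793)/5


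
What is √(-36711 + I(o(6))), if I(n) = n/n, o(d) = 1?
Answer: I*√36710 ≈ 191.6*I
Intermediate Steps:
I(n) = 1
√(-36711 + I(o(6))) = √(-36711 + 1) = √(-36710) = I*√36710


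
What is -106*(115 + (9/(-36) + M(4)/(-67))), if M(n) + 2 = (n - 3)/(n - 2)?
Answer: -1630227/134 ≈ -12166.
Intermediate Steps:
M(n) = -2 + (-3 + n)/(-2 + n) (M(n) = -2 + (n - 3)/(n - 2) = -2 + (-3 + n)/(-2 + n))
-106*(115 + (9/(-36) + M(4)/(-67))) = -106*(115 + (9/(-36) + ((1 - 1*4)/(-2 + 4))/(-67))) = -106*(115 + (9*(-1/36) + ((1 - 4)/2)*(-1/67))) = -106*(115 + (-1/4 + ((1/2)*(-3))*(-1/67))) = -106*(115 + (-1/4 - 3/2*(-1/67))) = -106*(115 + (-1/4 + 3/134)) = -106*(115 - 61/268) = -106*30759/268 = -1630227/134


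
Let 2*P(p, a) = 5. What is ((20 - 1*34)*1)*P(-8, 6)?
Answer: -35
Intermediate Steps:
P(p, a) = 5/2 (P(p, a) = (½)*5 = 5/2)
((20 - 1*34)*1)*P(-8, 6) = ((20 - 1*34)*1)*(5/2) = ((20 - 34)*1)*(5/2) = -14*1*(5/2) = -14*5/2 = -35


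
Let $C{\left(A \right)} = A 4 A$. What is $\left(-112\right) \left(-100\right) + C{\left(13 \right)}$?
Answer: $11876$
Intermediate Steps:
$C{\left(A \right)} = 4 A^{2}$ ($C{\left(A \right)} = 4 A A = 4 A^{2}$)
$\left(-112\right) \left(-100\right) + C{\left(13 \right)} = \left(-112\right) \left(-100\right) + 4 \cdot 13^{2} = 11200 + 4 \cdot 169 = 11200 + 676 = 11876$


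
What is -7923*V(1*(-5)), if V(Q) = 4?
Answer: -31692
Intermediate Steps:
-7923*V(1*(-5)) = -7923*4 = -31692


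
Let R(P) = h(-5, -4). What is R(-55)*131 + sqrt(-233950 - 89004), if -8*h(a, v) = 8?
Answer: -131 + I*sqrt(322954) ≈ -131.0 + 568.29*I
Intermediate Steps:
h(a, v) = -1 (h(a, v) = -1/8*8 = -1)
R(P) = -1
R(-55)*131 + sqrt(-233950 - 89004) = -1*131 + sqrt(-233950 - 89004) = -131 + sqrt(-322954) = -131 + I*sqrt(322954)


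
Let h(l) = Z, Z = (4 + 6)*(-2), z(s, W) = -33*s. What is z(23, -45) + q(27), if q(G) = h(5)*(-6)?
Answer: -639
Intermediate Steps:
Z = -20 (Z = 10*(-2) = -20)
h(l) = -20
q(G) = 120 (q(G) = -20*(-6) = 120)
z(23, -45) + q(27) = -33*23 + 120 = -759 + 120 = -639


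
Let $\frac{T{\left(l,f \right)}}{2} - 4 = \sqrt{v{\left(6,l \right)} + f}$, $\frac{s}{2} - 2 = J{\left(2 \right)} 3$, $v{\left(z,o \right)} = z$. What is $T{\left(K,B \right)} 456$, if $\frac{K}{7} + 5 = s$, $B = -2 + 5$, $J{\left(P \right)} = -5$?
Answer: $6384$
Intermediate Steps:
$B = 3$
$s = -26$ ($s = 4 + 2 \left(\left(-5\right) 3\right) = 4 + 2 \left(-15\right) = 4 - 30 = -26$)
$K = -217$ ($K = -35 + 7 \left(-26\right) = -35 - 182 = -217$)
$T{\left(l,f \right)} = 8 + 2 \sqrt{6 + f}$
$T{\left(K,B \right)} 456 = \left(8 + 2 \sqrt{6 + 3}\right) 456 = \left(8 + 2 \sqrt{9}\right) 456 = \left(8 + 2 \cdot 3\right) 456 = \left(8 + 6\right) 456 = 14 \cdot 456 = 6384$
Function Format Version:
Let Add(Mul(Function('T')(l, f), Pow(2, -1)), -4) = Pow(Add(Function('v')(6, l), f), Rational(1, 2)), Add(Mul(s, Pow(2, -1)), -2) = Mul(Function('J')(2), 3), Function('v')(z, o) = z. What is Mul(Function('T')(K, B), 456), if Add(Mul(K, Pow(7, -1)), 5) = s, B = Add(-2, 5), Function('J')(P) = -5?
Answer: 6384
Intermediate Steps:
B = 3
s = -26 (s = Add(4, Mul(2, Mul(-5, 3))) = Add(4, Mul(2, -15)) = Add(4, -30) = -26)
K = -217 (K = Add(-35, Mul(7, -26)) = Add(-35, -182) = -217)
Function('T')(l, f) = Add(8, Mul(2, Pow(Add(6, f), Rational(1, 2))))
Mul(Function('T')(K, B), 456) = Mul(Add(8, Mul(2, Pow(Add(6, 3), Rational(1, 2)))), 456) = Mul(Add(8, Mul(2, Pow(9, Rational(1, 2)))), 456) = Mul(Add(8, Mul(2, 3)), 456) = Mul(Add(8, 6), 456) = Mul(14, 456) = 6384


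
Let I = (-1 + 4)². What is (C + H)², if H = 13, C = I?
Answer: 484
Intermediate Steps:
I = 9 (I = 3² = 9)
C = 9
(C + H)² = (9 + 13)² = 22² = 484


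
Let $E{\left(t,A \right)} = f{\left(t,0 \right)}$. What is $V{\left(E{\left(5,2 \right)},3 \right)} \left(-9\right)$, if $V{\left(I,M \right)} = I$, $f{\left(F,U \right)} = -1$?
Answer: $9$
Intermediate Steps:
$E{\left(t,A \right)} = -1$
$V{\left(E{\left(5,2 \right)},3 \right)} \left(-9\right) = \left(-1\right) \left(-9\right) = 9$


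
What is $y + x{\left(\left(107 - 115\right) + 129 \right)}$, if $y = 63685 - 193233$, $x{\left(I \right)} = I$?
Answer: $-129427$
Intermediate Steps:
$y = -129548$
$y + x{\left(\left(107 - 115\right) + 129 \right)} = -129548 + \left(\left(107 - 115\right) + 129\right) = -129548 + \left(-8 + 129\right) = -129548 + 121 = -129427$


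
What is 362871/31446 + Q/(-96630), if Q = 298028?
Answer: 1427357569/168812610 ≈ 8.4553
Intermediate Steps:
362871/31446 + Q/(-96630) = 362871/31446 + 298028/(-96630) = 362871*(1/31446) + 298028*(-1/96630) = 40319/3494 - 149014/48315 = 1427357569/168812610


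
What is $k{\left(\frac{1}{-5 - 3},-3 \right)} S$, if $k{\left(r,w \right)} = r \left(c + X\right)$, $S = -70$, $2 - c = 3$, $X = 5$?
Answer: $35$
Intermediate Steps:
$c = -1$ ($c = 2 - 3 = -1$)
$k{\left(r,w \right)} = 4 r$ ($k{\left(r,w \right)} = r \left(-1 + 5\right) = r 4 = 4 r$)
$k{\left(\frac{1}{-5 - 3},-3 \right)} S = \frac{4}{-5 - 3} \left(-70\right) = \frac{4}{-8} \left(-70\right) = 4 \left(- \frac{1}{8}\right) \left(-70\right) = \left(- \frac{1}{2}\right) \left(-70\right) = 35$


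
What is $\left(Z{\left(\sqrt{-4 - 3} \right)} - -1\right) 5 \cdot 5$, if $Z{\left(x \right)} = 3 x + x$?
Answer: $25 + 100 i \sqrt{7} \approx 25.0 + 264.58 i$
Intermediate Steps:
$Z{\left(x \right)} = 4 x$
$\left(Z{\left(\sqrt{-4 - 3} \right)} - -1\right) 5 \cdot 5 = \left(4 \sqrt{-4 - 3} - -1\right) 5 \cdot 5 = \left(4 \sqrt{-7} + 1\right) 5 \cdot 5 = \left(4 i \sqrt{7} + 1\right) 5 \cdot 5 = \left(1 + 4 i \sqrt{7}\right) 5 \cdot 5 = \left(5 + 20 i \sqrt{7}\right) 5 = 25 + 100 i \sqrt{7}$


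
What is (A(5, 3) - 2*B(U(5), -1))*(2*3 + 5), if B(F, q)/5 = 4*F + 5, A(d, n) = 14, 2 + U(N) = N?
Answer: -1716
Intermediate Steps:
U(N) = -2 + N
B(F, q) = 25 + 20*F (B(F, q) = 5*(4*F + 5) = 5*(5 + 4*F) = 25 + 20*F)
(A(5, 3) - 2*B(U(5), -1))*(2*3 + 5) = (14 - 2*(25 + 20*(-2 + 5)))*(2*3 + 5) = (14 - 2*(25 + 20*3))*(6 + 5) = (14 - 2*(25 + 60))*11 = (14 - 2*85)*11 = (14 - 170)*11 = -156*11 = -1716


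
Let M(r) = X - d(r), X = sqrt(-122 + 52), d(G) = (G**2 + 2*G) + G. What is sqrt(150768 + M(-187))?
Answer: sqrt(116360 + I*sqrt(70)) ≈ 341.12 + 0.012*I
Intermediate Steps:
d(G) = G**2 + 3*G
X = I*sqrt(70) (X = sqrt(-70) = I*sqrt(70) ≈ 8.3666*I)
M(r) = I*sqrt(70) - r*(3 + r)
sqrt(150768 + M(-187)) = sqrt(150768 + (I*sqrt(70) - 1*(-187)*(3 - 187))) = sqrt(150768 + (I*sqrt(70) - 1*(-187)*(-184))) = sqrt(150768 + (I*sqrt(70) - 34408)) = sqrt(150768 + (-34408 + I*sqrt(70))) = sqrt(116360 + I*sqrt(70))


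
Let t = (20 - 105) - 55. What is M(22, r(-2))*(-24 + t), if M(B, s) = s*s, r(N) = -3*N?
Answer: -5904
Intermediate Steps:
t = -140 (t = -85 - 55 = -140)
M(B, s) = s²
M(22, r(-2))*(-24 + t) = (-3*(-2))²*(-24 - 140) = 6²*(-164) = 36*(-164) = -5904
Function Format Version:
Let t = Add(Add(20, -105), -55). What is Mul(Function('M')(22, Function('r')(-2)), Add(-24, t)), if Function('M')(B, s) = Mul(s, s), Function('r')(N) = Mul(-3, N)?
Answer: -5904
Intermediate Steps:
t = -140 (t = Add(-85, -55) = -140)
Function('M')(B, s) = Pow(s, 2)
Mul(Function('M')(22, Function('r')(-2)), Add(-24, t)) = Mul(Pow(Mul(-3, -2), 2), Add(-24, -140)) = Mul(Pow(6, 2), -164) = Mul(36, -164) = -5904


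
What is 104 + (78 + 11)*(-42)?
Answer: -3634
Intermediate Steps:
104 + (78 + 11)*(-42) = 104 + 89*(-42) = 104 - 3738 = -3634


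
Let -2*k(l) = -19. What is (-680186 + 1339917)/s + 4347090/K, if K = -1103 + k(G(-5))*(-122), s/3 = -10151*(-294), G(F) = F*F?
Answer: -6486465938143/3375349614 ≈ -1921.7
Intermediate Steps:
G(F) = F²
s = 8953182 (s = 3*(-10151*(-294)) = 3*2984394 = 8953182)
k(l) = 19/2 (k(l) = -½*(-19) = 19/2)
K = -2262 (K = -1103 + (19/2)*(-122) = -1103 - 1159 = -2262)
(-680186 + 1339917)/s + 4347090/K = (-680186 + 1339917)/8953182 + 4347090/(-2262) = 659731*(1/8953182) + 4347090*(-1/2262) = 659731/8953182 - 724515/377 = -6486465938143/3375349614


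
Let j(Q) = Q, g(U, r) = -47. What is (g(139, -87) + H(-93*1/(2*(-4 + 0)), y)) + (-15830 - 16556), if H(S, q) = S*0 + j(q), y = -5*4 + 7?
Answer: -32446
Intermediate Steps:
y = -13 (y = -20 + 7 = -13)
H(S, q) = q (H(S, q) = S*0 + q = 0 + q = q)
(g(139, -87) + H(-93*1/(2*(-4 + 0)), y)) + (-15830 - 16556) = (-47 - 13) + (-15830 - 16556) = -60 - 32386 = -32446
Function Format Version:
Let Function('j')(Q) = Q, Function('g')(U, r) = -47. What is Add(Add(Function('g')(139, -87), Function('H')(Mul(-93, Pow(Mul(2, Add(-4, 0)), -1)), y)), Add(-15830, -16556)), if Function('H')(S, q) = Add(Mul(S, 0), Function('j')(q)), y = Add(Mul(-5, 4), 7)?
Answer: -32446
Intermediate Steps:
y = -13 (y = Add(-20, 7) = -13)
Function('H')(S, q) = q (Function('H')(S, q) = Add(Mul(S, 0), q) = Add(0, q) = q)
Add(Add(Function('g')(139, -87), Function('H')(Mul(-93, Pow(Mul(2, Add(-4, 0)), -1)), y)), Add(-15830, -16556)) = Add(Add(-47, -13), Add(-15830, -16556)) = Add(-60, -32386) = -32446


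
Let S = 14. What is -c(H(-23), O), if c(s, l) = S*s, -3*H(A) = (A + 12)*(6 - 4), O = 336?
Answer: -308/3 ≈ -102.67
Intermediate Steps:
H(A) = -8 - 2*A/3 (H(A) = -(A + 12)*(6 - 4)/3 = -(12 + A)*2/3 = -(24 + 2*A)/3 = -8 - 2*A/3)
c(s, l) = 14*s
-c(H(-23), O) = -14*(-8 - ⅔*(-23)) = -14*(-8 + 46/3) = -14*22/3 = -1*308/3 = -308/3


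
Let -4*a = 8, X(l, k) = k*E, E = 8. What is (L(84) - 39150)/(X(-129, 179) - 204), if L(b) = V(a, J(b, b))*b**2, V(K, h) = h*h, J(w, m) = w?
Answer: 24873993/614 ≈ 40511.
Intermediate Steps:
X(l, k) = 8*k (X(l, k) = k*8 = 8*k)
a = -2 (a = -1/4*8 = -2)
V(K, h) = h**2
L(b) = b**4 (L(b) = b**2*b**2 = b**4)
(L(84) - 39150)/(X(-129, 179) - 204) = (84**4 - 39150)/(8*179 - 204) = (49787136 - 39150)/(1432 - 204) = 49747986/1228 = 49747986*(1/1228) = 24873993/614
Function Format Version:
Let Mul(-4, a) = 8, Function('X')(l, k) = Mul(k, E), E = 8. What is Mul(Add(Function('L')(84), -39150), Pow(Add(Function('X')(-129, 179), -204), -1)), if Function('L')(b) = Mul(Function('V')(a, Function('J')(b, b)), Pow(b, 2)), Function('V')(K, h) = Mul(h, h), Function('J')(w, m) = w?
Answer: Rational(24873993, 614) ≈ 40511.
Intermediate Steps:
Function('X')(l, k) = Mul(8, k) (Function('X')(l, k) = Mul(k, 8) = Mul(8, k))
a = -2 (a = Mul(Rational(-1, 4), 8) = -2)
Function('V')(K, h) = Pow(h, 2)
Function('L')(b) = Pow(b, 4) (Function('L')(b) = Mul(Pow(b, 2), Pow(b, 2)) = Pow(b, 4))
Mul(Add(Function('L')(84), -39150), Pow(Add(Function('X')(-129, 179), -204), -1)) = Mul(Add(Pow(84, 4), -39150), Pow(Add(Mul(8, 179), -204), -1)) = Mul(Add(49787136, -39150), Pow(Add(1432, -204), -1)) = Mul(49747986, Pow(1228, -1)) = Mul(49747986, Rational(1, 1228)) = Rational(24873993, 614)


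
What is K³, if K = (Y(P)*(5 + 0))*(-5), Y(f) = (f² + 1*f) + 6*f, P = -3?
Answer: 27000000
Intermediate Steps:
Y(f) = f² + 7*f (Y(f) = (f² + f) + 6*f = (f + f²) + 6*f = f² + 7*f)
K = 300 (K = ((-3*(7 - 3))*(5 + 0))*(-5) = (-3*4*5)*(-5) = -12*5*(-5) = -60*(-5) = 300)
K³ = 300³ = 27000000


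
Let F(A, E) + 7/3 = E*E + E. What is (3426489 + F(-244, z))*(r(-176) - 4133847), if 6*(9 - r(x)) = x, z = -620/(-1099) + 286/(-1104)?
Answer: -7819235032742373685204489/552032693856 ≈ -1.4164e+13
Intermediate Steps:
z = 185083/606648 (z = -620*(-1/1099) + 286*(-1/1104) = 620/1099 - 143/552 = 185083/606648 ≈ 0.30509)
F(A, E) = -7/3 + E + E² (F(A, E) = -7/3 + (E*E + E) = -7/3 + (E² + E) = -7/3 + (E + E²) = -7/3 + E + E²)
r(x) = 9 - x/6
(3426489 + F(-244, z))*(r(-176) - 4133847) = (3426489 + (-7/3 + 185083/606648 + (185083/606648)²))*((9 - ⅙*(-176)) - 4133847) = (3426489 + (-7/3 + 185083/606648 + 34255716889/368021795904))*((9 + 88/3) - 4133847) = (3426489 - 712181575103/368021795904)*(115/3 - 4133847) = (1261021923243725953/368021795904)*(-12401426/3) = -7819235032742373685204489/552032693856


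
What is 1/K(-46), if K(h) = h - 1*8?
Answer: -1/54 ≈ -0.018519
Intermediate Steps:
K(h) = -8 + h (K(h) = h - 8 = -8 + h)
1/K(-46) = 1/(-8 - 46) = 1/(-54) = -1/54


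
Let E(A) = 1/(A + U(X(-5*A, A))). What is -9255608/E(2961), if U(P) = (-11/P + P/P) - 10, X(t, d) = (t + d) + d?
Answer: -242706356242216/8883 ≈ -2.7323e+10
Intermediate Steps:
X(t, d) = t + 2*d (X(t, d) = (d + t) + d = t + 2*d)
U(P) = -9 - 11/P (U(P) = (-11/P + 1) - 10 = (1 - 11/P) - 10 = -9 - 11/P)
E(A) = 1/(-9 + A + 11/(3*A)) (E(A) = 1/(A + (-9 - 11/(-5*A + 2*A))) = 1/(A + (-9 - 11*(-1/(3*A)))) = 1/(A + (-9 - (-11)/(3*A))) = 1/(A + (-9 + 11/(3*A))) = 1/(-9 + A + 11/(3*A)))
-9255608/E(2961) = -9255608/((-3*2961/(-11 - 3*2961*(-9 + 2961)))) = -9255608/((-3*2961/(-11 - 3*2961*2952))) = -9255608/((-3*2961/(-11 - 26222616))) = -9255608/((-3*2961/(-26222627))) = -9255608/((-3*2961*(-1/26222627))) = -9255608/8883/26222627 = -9255608*26222627/8883 = -242706356242216/8883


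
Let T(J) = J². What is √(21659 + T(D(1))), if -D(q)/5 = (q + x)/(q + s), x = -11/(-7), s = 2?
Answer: √1062191/7 ≈ 147.23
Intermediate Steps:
x = 11/7 (x = -11*(-⅐) = 11/7 ≈ 1.5714)
D(q) = -5*(11/7 + q)/(2 + q) (D(q) = -5*(q + 11/7)/(q + 2) = -5*(11/7 + q)/(2 + q))
√(21659 + T(D(1))) = √(21659 + (5*(-11 - 7*1)/(7*(2 + 1)))²) = √(21659 + ((5/7)*(-11 - 7)/3)²) = √(21659 + ((5/7)*(⅓)*(-18))²) = √(21659 + (-30/7)²) = √(21659 + 900/49) = √(1062191/49) = √1062191/7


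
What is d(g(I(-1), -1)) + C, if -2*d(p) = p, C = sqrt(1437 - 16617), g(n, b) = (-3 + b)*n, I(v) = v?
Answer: -2 + 2*I*sqrt(3795) ≈ -2.0 + 123.21*I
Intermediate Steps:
g(n, b) = n*(-3 + b)
C = 2*I*sqrt(3795) (C = sqrt(-15180) = 2*I*sqrt(3795) ≈ 123.21*I)
d(p) = -p/2
d(g(I(-1), -1)) + C = -(-1)*(-3 - 1)/2 + 2*I*sqrt(3795) = -(-1)*(-4)/2 + 2*I*sqrt(3795) = -1/2*4 + 2*I*sqrt(3795) = -2 + 2*I*sqrt(3795)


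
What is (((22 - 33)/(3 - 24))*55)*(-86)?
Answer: -52030/21 ≈ -2477.6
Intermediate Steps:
(((22 - 33)/(3 - 24))*55)*(-86) = (-11/(-21)*55)*(-86) = (-11*(-1/21)*55)*(-86) = ((11/21)*55)*(-86) = (605/21)*(-86) = -52030/21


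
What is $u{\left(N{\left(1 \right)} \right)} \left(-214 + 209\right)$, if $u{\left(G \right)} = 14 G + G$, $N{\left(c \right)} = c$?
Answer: $-75$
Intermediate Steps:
$u{\left(G \right)} = 15 G$
$u{\left(N{\left(1 \right)} \right)} \left(-214 + 209\right) = 15 \cdot 1 \left(-214 + 209\right) = 15 \left(-5\right) = -75$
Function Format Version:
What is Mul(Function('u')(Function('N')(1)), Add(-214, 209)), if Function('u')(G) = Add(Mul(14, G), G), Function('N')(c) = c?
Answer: -75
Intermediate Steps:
Function('u')(G) = Mul(15, G)
Mul(Function('u')(Function('N')(1)), Add(-214, 209)) = Mul(Mul(15, 1), Add(-214, 209)) = Mul(15, -5) = -75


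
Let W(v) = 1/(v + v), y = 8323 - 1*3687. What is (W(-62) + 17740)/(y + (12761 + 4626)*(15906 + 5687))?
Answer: 2199759/46554823748 ≈ 4.7251e-5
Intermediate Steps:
y = 4636 (y = 8323 - 3687 = 4636)
W(v) = 1/(2*v)
(W(-62) + 17740)/(y + (12761 + 4626)*(15906 + 5687)) = ((1/2)/(-62) + 17740)/(4636 + (12761 + 4626)*(15906 + 5687)) = ((1/2)*(-1/62) + 17740)/(4636 + 17387*21593) = (-1/124 + 17740)/(4636 + 375437491) = (2199759/124)/375442127 = (2199759/124)*(1/375442127) = 2199759/46554823748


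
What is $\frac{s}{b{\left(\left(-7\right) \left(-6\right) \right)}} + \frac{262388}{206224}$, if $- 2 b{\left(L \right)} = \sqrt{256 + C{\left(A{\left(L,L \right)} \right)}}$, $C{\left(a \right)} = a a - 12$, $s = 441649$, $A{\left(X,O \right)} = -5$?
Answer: $\frac{65597}{51556} - \frac{883298 \sqrt{269}}{269} \approx -53854.0$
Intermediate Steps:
$C{\left(a \right)} = -12 + a^{2}$ ($C{\left(a \right)} = a^{2} - 12 = -12 + a^{2}$)
$b{\left(L \right)} = - \frac{\sqrt{269}}{2}$ ($b{\left(L \right)} = - \frac{\sqrt{256 - \left(12 - \left(-5\right)^{2}\right)}}{2} = - \frac{\sqrt{256 + \left(-12 + 25\right)}}{2} = - \frac{\sqrt{256 + 13}}{2} = - \frac{\sqrt{269}}{2}$)
$\frac{s}{b{\left(\left(-7\right) \left(-6\right) \right)}} + \frac{262388}{206224} = \frac{441649}{\left(- \frac{1}{2}\right) \sqrt{269}} + \frac{262388}{206224} = 441649 \left(- \frac{2 \sqrt{269}}{269}\right) + 262388 \cdot \frac{1}{206224} = - \frac{883298 \sqrt{269}}{269} + \frac{65597}{51556} = \frac{65597}{51556} - \frac{883298 \sqrt{269}}{269}$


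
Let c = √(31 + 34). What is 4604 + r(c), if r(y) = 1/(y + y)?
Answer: 4604 + √65/130 ≈ 4604.1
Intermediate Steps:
c = √65 ≈ 8.0623
r(y) = 1/(2*y)
4604 + r(c) = 4604 + 1/(2*(√65)) = 4604 + (√65/65)/2 = 4604 + √65/130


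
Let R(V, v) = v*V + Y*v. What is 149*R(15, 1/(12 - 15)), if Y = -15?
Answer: 0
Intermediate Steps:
R(V, v) = -15*v + V*v (R(V, v) = v*V - 15*v = V*v - 15*v = -15*v + V*v)
149*R(15, 1/(12 - 15)) = 149*((-15 + 15)/(12 - 15)) = 149*(0/(-3)) = 149*(-1/3*0) = 149*0 = 0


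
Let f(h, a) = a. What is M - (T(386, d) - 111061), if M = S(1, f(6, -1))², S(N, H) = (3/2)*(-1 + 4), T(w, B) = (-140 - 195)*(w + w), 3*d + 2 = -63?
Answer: 1478805/4 ≈ 3.6970e+5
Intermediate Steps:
d = -65/3 (d = -⅔ + (⅓)*(-63) = -⅔ - 21 = -65/3 ≈ -21.667)
T(w, B) = -670*w
S(N, H) = 9/2 (S(N, H) = (3*(½))*3 = (3/2)*3 = 9/2)
M = 81/4 (M = (9/2)² = 81/4 ≈ 20.250)
M - (T(386, d) - 111061) = 81/4 - (-670*386 - 111061) = 81/4 - (-258620 - 111061) = 81/4 - 1*(-369681) = 81/4 + 369681 = 1478805/4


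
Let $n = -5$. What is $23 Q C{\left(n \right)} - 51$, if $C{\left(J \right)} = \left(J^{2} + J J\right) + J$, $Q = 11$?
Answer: $11334$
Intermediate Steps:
$C{\left(J \right)} = J + 2 J^{2}$ ($C{\left(J \right)} = \left(J^{2} + J^{2}\right) + J = 2 J^{2} + J = J + 2 J^{2}$)
$23 Q C{\left(n \right)} - 51 = 23 \cdot 11 \left(- 5 \left(1 + 2 \left(-5\right)\right)\right) - 51 = 23 \cdot 11 \left(- 5 \left(1 - 10\right)\right) - 51 = 23 \cdot 11 \left(\left(-5\right) \left(-9\right)\right) - 51 = 23 \cdot 11 \cdot 45 - 51 = 23 \cdot 495 - 51 = 11385 - 51 = 11334$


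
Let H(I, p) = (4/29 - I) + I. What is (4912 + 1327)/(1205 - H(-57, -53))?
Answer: 180931/34941 ≈ 5.1782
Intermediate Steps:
H(I, p) = 4/29 (H(I, p) = (4*(1/29) - I) + I = (4/29 - I) + I = 4/29)
(4912 + 1327)/(1205 - H(-57, -53)) = (4912 + 1327)/(1205 - 1*4/29) = 6239/(1205 - 4/29) = 6239/(34941/29) = 6239*(29/34941) = 180931/34941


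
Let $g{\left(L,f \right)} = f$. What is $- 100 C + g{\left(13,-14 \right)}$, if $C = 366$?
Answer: $-36614$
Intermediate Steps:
$- 100 C + g{\left(13,-14 \right)} = \left(-100\right) 366 - 14 = -36600 - 14 = -36614$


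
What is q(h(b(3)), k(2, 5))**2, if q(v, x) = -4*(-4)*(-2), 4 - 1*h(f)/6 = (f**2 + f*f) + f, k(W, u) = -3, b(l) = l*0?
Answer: 1024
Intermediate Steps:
b(l) = 0
h(f) = 24 - 12*f**2 - 6*f (h(f) = 24 - 6*((f**2 + f*f) + f) = 24 - 6*((f**2 + f**2) + f) = 24 - 6*(2*f**2 + f) = 24 - 6*(f + 2*f**2) = 24 + (-12*f**2 - 6*f) = 24 - 12*f**2 - 6*f)
q(v, x) = -32 (q(v, x) = 16*(-2) = -32)
q(h(b(3)), k(2, 5))**2 = (-32)**2 = 1024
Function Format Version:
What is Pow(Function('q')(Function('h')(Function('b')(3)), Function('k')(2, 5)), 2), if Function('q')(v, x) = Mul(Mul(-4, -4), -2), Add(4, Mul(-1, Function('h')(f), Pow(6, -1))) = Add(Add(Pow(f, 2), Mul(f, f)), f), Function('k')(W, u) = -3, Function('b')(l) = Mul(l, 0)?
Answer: 1024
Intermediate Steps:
Function('b')(l) = 0
Function('h')(f) = Add(24, Mul(-12, Pow(f, 2)), Mul(-6, f)) (Function('h')(f) = Add(24, Mul(-6, Add(Add(Pow(f, 2), Mul(f, f)), f))) = Add(24, Mul(-6, Add(Add(Pow(f, 2), Pow(f, 2)), f))) = Add(24, Mul(-6, Add(Mul(2, Pow(f, 2)), f))) = Add(24, Mul(-6, Add(f, Mul(2, Pow(f, 2))))) = Add(24, Add(Mul(-12, Pow(f, 2)), Mul(-6, f))) = Add(24, Mul(-12, Pow(f, 2)), Mul(-6, f)))
Function('q')(v, x) = -32 (Function('q')(v, x) = Mul(16, -2) = -32)
Pow(Function('q')(Function('h')(Function('b')(3)), Function('k')(2, 5)), 2) = Pow(-32, 2) = 1024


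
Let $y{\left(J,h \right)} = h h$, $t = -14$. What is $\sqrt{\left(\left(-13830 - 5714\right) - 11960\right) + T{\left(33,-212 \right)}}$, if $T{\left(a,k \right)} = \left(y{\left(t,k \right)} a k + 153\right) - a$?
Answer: $2 i \sqrt{78614902} \approx 17733.0 i$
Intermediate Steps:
$y{\left(J,h \right)} = h^{2}$
$T{\left(a,k \right)} = 153 - a + a k^{3}$ ($T{\left(a,k \right)} = \left(k^{2} a k + 153\right) - a = \left(a k^{2} k + 153\right) - a = \left(a k^{3} + 153\right) - a = \left(153 + a k^{3}\right) - a = 153 - a + a k^{3}$)
$\sqrt{\left(\left(-13830 - 5714\right) - 11960\right) + T{\left(33,-212 \right)}} = \sqrt{\left(\left(-13830 - 5714\right) - 11960\right) + \left(153 - 33 + 33 \left(-212\right)^{3}\right)} = \sqrt{\left(-19544 - 11960\right) + \left(153 - 33 + 33 \left(-9528128\right)\right)} = \sqrt{-31504 - 314428104} = \sqrt{-314459608} = 2 i \sqrt{78614902}$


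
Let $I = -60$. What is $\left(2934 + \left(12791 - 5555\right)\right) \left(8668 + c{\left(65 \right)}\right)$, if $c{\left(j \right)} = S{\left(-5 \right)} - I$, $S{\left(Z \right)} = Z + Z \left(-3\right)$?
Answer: $88865460$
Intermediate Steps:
$S{\left(Z \right)} = - 2 Z$ ($S{\left(Z \right)} = Z - 3 Z = - 2 Z$)
$c{\left(j \right)} = 70$ ($c{\left(j \right)} = \left(-2\right) \left(-5\right) - -60 = 10 + 60 = 70$)
$\left(2934 + \left(12791 - 5555\right)\right) \left(8668 + c{\left(65 \right)}\right) = \left(2934 + \left(12791 - 5555\right)\right) \left(8668 + 70\right) = \left(2934 + \left(12791 - 5555\right)\right) 8738 = \left(2934 + 7236\right) 8738 = 10170 \cdot 8738 = 88865460$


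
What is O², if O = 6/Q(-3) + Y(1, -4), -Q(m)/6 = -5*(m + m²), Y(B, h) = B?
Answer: 961/900 ≈ 1.0678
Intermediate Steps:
Q(m) = 30*m + 30*m² (Q(m) = -(-30)*(m + m²) = -6*(-5*m - 5*m²) = 30*m + 30*m²)
O = 31/30 (O = 6/((30*(-3)*(1 - 3))) + 1 = 6/((30*(-3)*(-2))) + 1 = 6/180 + 1 = 6*(1/180) + 1 = 1/30 + 1 = 31/30 ≈ 1.0333)
O² = (31/30)² = 961/900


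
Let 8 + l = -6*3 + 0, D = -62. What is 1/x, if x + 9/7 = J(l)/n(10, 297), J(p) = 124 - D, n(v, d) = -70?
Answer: -35/138 ≈ -0.25362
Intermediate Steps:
l = -26 (l = -8 + (-6*3 + 0) = -8 + (-18 + 0) = -8 - 18 = -26)
J(p) = 186 (J(p) = 124 - 1*(-62) = 124 + 62 = 186)
x = -138/35 (x = -9/7 + 186/(-70) = -9/7 + 186*(-1/70) = -9/7 - 93/35 = -138/35 ≈ -3.9429)
1/x = 1/(-138/35) = -35/138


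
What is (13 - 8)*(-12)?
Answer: -60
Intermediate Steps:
(13 - 8)*(-12) = 5*(-12) = -60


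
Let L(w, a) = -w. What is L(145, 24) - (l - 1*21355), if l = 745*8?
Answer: 15250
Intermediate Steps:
l = 5960
L(145, 24) - (l - 1*21355) = -1*145 - (5960 - 1*21355) = -145 - (5960 - 21355) = -145 - 1*(-15395) = -145 + 15395 = 15250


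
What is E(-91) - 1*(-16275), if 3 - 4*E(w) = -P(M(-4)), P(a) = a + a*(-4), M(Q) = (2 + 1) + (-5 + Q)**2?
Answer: 64851/4 ≈ 16213.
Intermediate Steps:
M(Q) = 3 + (-5 + Q)**2
P(a) = -3*a (P(a) = a - 4*a = -3*a)
E(w) = -249/4 (E(w) = 3/4 - (-1)*(-3*(3 + (-5 - 4)**2))/4 = 3/4 - (-1)*(-3*(3 + (-9)**2))/4 = 3/4 - (-1)*(-3*(3 + 81))/4 = 3/4 - (-1)*(-3*84)/4 = 3/4 - (-1)*(-252)/4 = 3/4 - 1/4*252 = 3/4 - 63 = -249/4)
E(-91) - 1*(-16275) = -249/4 - 1*(-16275) = -249/4 + 16275 = 64851/4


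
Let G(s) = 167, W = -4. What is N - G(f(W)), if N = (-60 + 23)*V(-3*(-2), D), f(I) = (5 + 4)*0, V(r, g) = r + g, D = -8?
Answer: -93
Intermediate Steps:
V(r, g) = g + r
f(I) = 0 (f(I) = 9*0 = 0)
N = 74 (N = (-60 + 23)*(-8 - 3*(-2)) = -37*(-8 + 6) = -37*(-2) = 74)
N - G(f(W)) = 74 - 1*167 = 74 - 167 = -93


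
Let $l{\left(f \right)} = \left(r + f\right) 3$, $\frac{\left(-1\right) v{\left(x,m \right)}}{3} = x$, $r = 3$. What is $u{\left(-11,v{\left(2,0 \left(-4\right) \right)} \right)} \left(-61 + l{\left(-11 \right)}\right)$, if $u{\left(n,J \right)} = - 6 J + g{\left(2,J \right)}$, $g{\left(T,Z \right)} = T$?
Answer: $-3230$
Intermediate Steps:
$v{\left(x,m \right)} = - 3 x$
$l{\left(f \right)} = 9 + 3 f$ ($l{\left(f \right)} = \left(3 + f\right) 3 = 9 + 3 f$)
$u{\left(n,J \right)} = 2 - 6 J$ ($u{\left(n,J \right)} = - 6 J + 2 = 2 - 6 J$)
$u{\left(-11,v{\left(2,0 \left(-4\right) \right)} \right)} \left(-61 + l{\left(-11 \right)}\right) = \left(2 - 6 \left(\left(-3\right) 2\right)\right) \left(-61 + \left(9 + 3 \left(-11\right)\right)\right) = \left(2 - -36\right) \left(-61 + \left(9 - 33\right)\right) = \left(2 + 36\right) \left(-61 - 24\right) = 38 \left(-85\right) = -3230$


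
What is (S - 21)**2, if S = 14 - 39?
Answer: 2116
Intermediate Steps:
S = -25
(S - 21)**2 = (-25 - 21)**2 = (-46)**2 = 2116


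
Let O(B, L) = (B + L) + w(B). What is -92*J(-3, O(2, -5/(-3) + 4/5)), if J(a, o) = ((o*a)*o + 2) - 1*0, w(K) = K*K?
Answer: 1470068/75 ≈ 19601.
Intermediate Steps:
w(K) = K²
O(B, L) = B + L + B² (O(B, L) = (B + L) + B² = B + L + B²)
J(a, o) = 2 + a*o² (J(a, o) = ((a*o)*o + 2) + 0 = (a*o² + 2) + 0 = (2 + a*o²) + 0 = 2 + a*o²)
-92*J(-3, O(2, -5/(-3) + 4/5)) = -92*(2 - 3*(2 + (-5/(-3) + 4/5) + 2²)²) = -92*(2 - 3*(2 + (-5*(-⅓) + 4*(⅕)) + 4)²) = -92*(2 - 3*(2 + (5/3 + ⅘) + 4)²) = -92*(2 - 3*(2 + 37/15 + 4)²) = -92*(2 - 3*(127/15)²) = -92*(2 - 3*16129/225) = -92*(2 - 16129/75) = -92*(-15979/75) = 1470068/75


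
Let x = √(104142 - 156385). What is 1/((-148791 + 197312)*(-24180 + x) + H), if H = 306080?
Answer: -1172931700/1375891767903670163 - 48521*I*√52243/1375891767903670163 ≈ -8.5249e-10 - 8.0605e-12*I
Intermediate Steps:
x = I*√52243 (x = √(-52243) = I*√52243 ≈ 228.57*I)
1/((-148791 + 197312)*(-24180 + x) + H) = 1/((-148791 + 197312)*(-24180 + I*√52243) + 306080) = 1/(48521*(-24180 + I*√52243) + 306080) = 1/((-1173237780 + 48521*I*√52243) + 306080) = 1/(-1172931700 + 48521*I*√52243)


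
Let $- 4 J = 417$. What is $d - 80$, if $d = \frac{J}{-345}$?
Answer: $- \frac{36661}{460} \approx -79.698$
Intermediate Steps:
$J = - \frac{417}{4}$ ($J = \left(- \frac{1}{4}\right) 417 = - \frac{417}{4} \approx -104.25$)
$d = \frac{139}{460}$ ($d = - \frac{417}{4 \left(-345\right)} = \left(- \frac{417}{4}\right) \left(- \frac{1}{345}\right) = \frac{139}{460} \approx 0.30217$)
$d - 80 = \frac{139}{460} - 80 = - \frac{36661}{460}$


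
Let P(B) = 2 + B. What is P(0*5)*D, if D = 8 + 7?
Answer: 30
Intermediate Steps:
D = 15
P(0*5)*D = (2 + 0*5)*15 = (2 + 0)*15 = 2*15 = 30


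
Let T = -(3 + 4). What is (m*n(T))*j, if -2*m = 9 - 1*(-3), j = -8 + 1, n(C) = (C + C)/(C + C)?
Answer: 42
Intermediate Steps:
T = -7 (T = -1*7 = -7)
n(C) = 1 (n(C) = (2*C)/((2*C)) = (2*C)*(1/(2*C)) = 1)
j = -7
m = -6 (m = -(9 - 1*(-3))/2 = -(9 + 3)/2 = -1/2*12 = -6)
(m*n(T))*j = -6*1*(-7) = -6*(-7) = 42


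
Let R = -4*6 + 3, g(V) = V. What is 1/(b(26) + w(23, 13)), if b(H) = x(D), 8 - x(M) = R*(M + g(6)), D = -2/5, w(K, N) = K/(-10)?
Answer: 10/1233 ≈ 0.0081103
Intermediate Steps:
w(K, N) = -K/10 (w(K, N) = K*(-⅒) = -K/10)
D = -⅖ (D = -2*⅕ = -⅖ ≈ -0.40000)
R = -21 (R = -24 + 3 = -21)
x(M) = 134 + 21*M (x(M) = 8 - (-21)*(M + 6) = 8 - (-21)*(6 + M) = 8 - (-126 - 21*M) = 8 + (126 + 21*M) = 134 + 21*M)
b(H) = 628/5 (b(H) = 134 + 21*(-⅖) = 134 - 42/5 = 628/5)
1/(b(26) + w(23, 13)) = 1/(628/5 - ⅒*23) = 1/(628/5 - 23/10) = 1/(1233/10) = 10/1233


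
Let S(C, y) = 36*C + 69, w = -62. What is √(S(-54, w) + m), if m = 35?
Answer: 4*I*√115 ≈ 42.895*I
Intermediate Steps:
S(C, y) = 69 + 36*C
√(S(-54, w) + m) = √((69 + 36*(-54)) + 35) = √((69 - 1944) + 35) = √(-1875 + 35) = √(-1840) = 4*I*√115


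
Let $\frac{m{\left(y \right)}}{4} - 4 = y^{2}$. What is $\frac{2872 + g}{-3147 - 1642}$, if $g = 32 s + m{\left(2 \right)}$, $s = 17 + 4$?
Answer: $- \frac{3576}{4789} \approx -0.74671$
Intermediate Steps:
$s = 21$
$m{\left(y \right)} = 16 + 4 y^{2}$
$g = 704$ ($g = 32 \cdot 21 + \left(16 + 4 \cdot 2^{2}\right) = 672 + \left(16 + 4 \cdot 4\right) = 672 + \left(16 + 16\right) = 672 + 32 = 704$)
$\frac{2872 + g}{-3147 - 1642} = \frac{2872 + 704}{-3147 - 1642} = \frac{3576}{-4789} = 3576 \left(- \frac{1}{4789}\right) = - \frac{3576}{4789}$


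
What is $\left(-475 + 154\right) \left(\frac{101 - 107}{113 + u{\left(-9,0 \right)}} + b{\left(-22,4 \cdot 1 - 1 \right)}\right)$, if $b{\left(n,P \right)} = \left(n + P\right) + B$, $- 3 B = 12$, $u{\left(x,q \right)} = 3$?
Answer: $\frac{429177}{58} \approx 7399.6$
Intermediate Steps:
$B = -4$ ($B = \left(- \frac{1}{3}\right) 12 = -4$)
$b{\left(n,P \right)} = -4 + P + n$ ($b{\left(n,P \right)} = \left(n + P\right) - 4 = \left(P + n\right) - 4 = -4 + P + n$)
$\left(-475 + 154\right) \left(\frac{101 - 107}{113 + u{\left(-9,0 \right)}} + b{\left(-22,4 \cdot 1 - 1 \right)}\right) = \left(-475 + 154\right) \left(\frac{101 - 107}{113 + 3} - 23\right) = - 321 \left(- \frac{6}{116} - 23\right) = - 321 \left(\left(-6\right) \frac{1}{116} - 23\right) = - 321 \left(- \frac{3}{58} - 23\right) = \left(-321\right) \left(- \frac{1337}{58}\right) = \frac{429177}{58}$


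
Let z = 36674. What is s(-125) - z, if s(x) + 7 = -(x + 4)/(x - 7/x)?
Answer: -572898983/15618 ≈ -36682.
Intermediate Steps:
s(x) = -7 - (4 + x)/(x - 7/x) (s(x) = -7 - (x + 4)/(x - 7/x) = -7 - (4 + x)/(x - 7/x))
s(-125) - z = (49 - 8*(-125)² - 4*(-125))/(-7 + (-125)²) - 1*36674 = (49 - 8*15625 + 500)/(-7 + 15625) - 36674 = (49 - 125000 + 500)/15618 - 36674 = (1/15618)*(-124451) - 36674 = -124451/15618 - 36674 = -572898983/15618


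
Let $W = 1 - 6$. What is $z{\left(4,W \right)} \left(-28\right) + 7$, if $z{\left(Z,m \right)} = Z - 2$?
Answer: $-49$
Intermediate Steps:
$W = -5$ ($W = 1 - 6 = -5$)
$z{\left(Z,m \right)} = -2 + Z$ ($z{\left(Z,m \right)} = Z - 2 = -2 + Z$)
$z{\left(4,W \right)} \left(-28\right) + 7 = \left(-2 + 4\right) \left(-28\right) + 7 = 2 \left(-28\right) + 7 = -56 + 7 = -49$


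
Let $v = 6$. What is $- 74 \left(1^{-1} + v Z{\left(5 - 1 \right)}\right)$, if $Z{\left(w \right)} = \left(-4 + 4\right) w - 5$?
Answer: $2146$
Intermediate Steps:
$Z{\left(w \right)} = -5$ ($Z{\left(w \right)} = 0 w - 5 = 0 - 5 = -5$)
$- 74 \left(1^{-1} + v Z{\left(5 - 1 \right)}\right) = - 74 \left(1^{-1} + 6 \left(-5\right)\right) = - 74 \left(1 - 30\right) = \left(-74\right) \left(-29\right) = 2146$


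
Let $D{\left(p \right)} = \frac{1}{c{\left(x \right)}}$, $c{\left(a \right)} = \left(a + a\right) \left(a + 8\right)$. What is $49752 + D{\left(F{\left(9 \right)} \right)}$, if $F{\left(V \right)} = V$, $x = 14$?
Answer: $\frac{30647233}{616} \approx 49752.0$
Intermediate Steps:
$c{\left(a \right)} = 2 a \left(8 + a\right)$
$D{\left(p \right)} = \frac{1}{616}$ ($D{\left(p \right)} = \frac{1}{2 \cdot 14 \left(8 + 14\right)} = \frac{1}{2 \cdot 14 \cdot 22} = \frac{1}{616}$)
$49752 + D{\left(F{\left(9 \right)} \right)} = 49752 + \frac{1}{616} = \frac{30647233}{616}$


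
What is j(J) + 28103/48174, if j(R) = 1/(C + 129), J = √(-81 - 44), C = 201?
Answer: 258949/441595 ≈ 0.58639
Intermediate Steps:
J = 5*I*√5 (J = √(-125) = 5*I*√5 ≈ 11.18*I)
j(R) = 1/330 (j(R) = 1/(201 + 129) = 1/330)
j(J) + 28103/48174 = 1/330 + 28103/48174 = 258949/441595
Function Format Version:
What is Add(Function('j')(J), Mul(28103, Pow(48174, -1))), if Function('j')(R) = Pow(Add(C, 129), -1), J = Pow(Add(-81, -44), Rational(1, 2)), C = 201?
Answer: Rational(258949, 441595) ≈ 0.58639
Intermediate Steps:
J = Mul(5, I, Pow(5, Rational(1, 2))) (J = Pow(-125, Rational(1, 2)) = Mul(5, I, Pow(5, Rational(1, 2))) ≈ Mul(11.180, I))
Function('j')(R) = Rational(1, 330) (Function('j')(R) = Pow(Add(201, 129), -1) = Pow(330, -1) = Rational(1, 330))
Add(Function('j')(J), Mul(28103, Pow(48174, -1))) = Add(Rational(1, 330), Mul(28103, Pow(48174, -1))) = Add(Rational(1, 330), Mul(28103, Rational(1, 48174))) = Add(Rational(1, 330), Rational(28103, 48174)) = Rational(258949, 441595)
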